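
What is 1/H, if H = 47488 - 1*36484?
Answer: 1/11004 ≈ 9.0876e-5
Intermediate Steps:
H = 11004 (H = 47488 - 36484 = 11004)
1/H = 1/11004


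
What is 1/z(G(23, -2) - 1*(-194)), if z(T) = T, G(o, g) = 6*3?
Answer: 1/212 ≈ 0.0047170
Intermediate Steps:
G(o, g) = 18
1/z(G(23, -2) - 1*(-194)) = 1/(18 - 1*(-194)) = 1/(18 + 194) = 1/212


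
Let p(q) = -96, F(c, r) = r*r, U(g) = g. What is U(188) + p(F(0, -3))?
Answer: 92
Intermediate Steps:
F(c, r) = r²
U(188) + p(F(0, -3)) = 188 - 96 = 92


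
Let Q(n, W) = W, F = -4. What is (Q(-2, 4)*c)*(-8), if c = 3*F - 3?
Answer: 480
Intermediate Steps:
c = -15 (c = 3*(-4) - 3 = -12 - 3 = -15)
(Q(-2, 4)*c)*(-8) = (4*(-15))*(-8) = -60*(-8) = 480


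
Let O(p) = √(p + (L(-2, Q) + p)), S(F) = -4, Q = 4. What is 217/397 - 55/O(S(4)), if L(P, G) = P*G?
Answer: 217/397 + 55*I/4 ≈ 0.5466 + 13.75*I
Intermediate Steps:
L(P, G) = G*P
O(p) = √(-8 + 2*p) (O(p) = √(p + (4*(-2) + p)) = √(p + (-8 + p)) = √(-8 + 2*p))
217/397 - 55/O(S(4)) = 217/397 - 55/√(-8 + 2*(-4)) = 217*(1/397) - 55/√(-8 - 8) = 217/397 - 55*(-I/4) = 217/397 - (-55)*I/4 = 217/397 + 55*I/4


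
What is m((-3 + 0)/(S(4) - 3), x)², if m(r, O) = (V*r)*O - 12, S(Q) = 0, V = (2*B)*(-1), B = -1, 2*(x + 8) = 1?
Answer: 729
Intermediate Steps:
x = -15/2 (x = -8 + (½)*1 = -8 + ½ = -15/2 ≈ -7.5000)
V = 2 (V = (2*(-1))*(-1) = -2*(-1) = 2)
m(r, O) = -12 + 2*O*r (m(r, O) = (2*r)*O - 12 = 2*O*r - 12 = -12 + 2*O*r)
m((-3 + 0)/(S(4) - 3), x)² = (-12 + 2*(-15/2)*((-3 + 0)/(0 - 3)))² = (-12 + 2*(-15/2)*(-3/(-3)))² = (-12 + 2*(-15/2)*(-3*(-⅓)))² = (-12 + 2*(-15/2)*1)² = (-12 - 15)² = (-27)² = 729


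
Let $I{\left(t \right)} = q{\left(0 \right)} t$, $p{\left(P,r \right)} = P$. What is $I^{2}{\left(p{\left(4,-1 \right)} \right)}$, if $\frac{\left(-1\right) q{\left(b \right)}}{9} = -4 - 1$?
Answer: $32400$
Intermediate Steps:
$q{\left(b \right)} = 45$ ($q{\left(b \right)} = - 9 \left(-4 - 1\right) = \left(-9\right) \left(-5\right) = 45$)
$I{\left(t \right)} = 45 t$
$I^{2}{\left(p{\left(4,-1 \right)} \right)} = \left(45 \cdot 4\right)^{2} = 180^{2} = 32400$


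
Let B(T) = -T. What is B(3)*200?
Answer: -600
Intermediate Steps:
B(3)*200 = -1*3*200 = -3*200 = -600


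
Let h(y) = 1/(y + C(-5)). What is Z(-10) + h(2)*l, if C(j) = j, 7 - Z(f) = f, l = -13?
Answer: 64/3 ≈ 21.333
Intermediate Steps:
Z(f) = 7 - f
h(y) = 1/(-5 + y) (h(y) = 1/(y - 5) = 1/(-5 + y))
Z(-10) + h(2)*l = (7 - 1*(-10)) - 13/(-5 + 2) = (7 + 10) - 13/(-3) = 17 - ⅓*(-13) = 17 + 13/3 = 64/3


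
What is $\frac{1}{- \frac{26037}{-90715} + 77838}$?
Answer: $\frac{90715}{7061100207} \approx 1.2847 \cdot 10^{-5}$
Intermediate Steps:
$\frac{1}{- \frac{26037}{-90715} + 77838} = \frac{1}{\left(-26037\right) \left(- \frac{1}{90715}\right) + 77838} = \frac{1}{\frac{26037}{90715} + 77838} = \frac{1}{\frac{7061100207}{90715}} = \frac{90715}{7061100207}$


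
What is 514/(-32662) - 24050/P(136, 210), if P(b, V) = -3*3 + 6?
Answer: 392759779/48993 ≈ 8016.6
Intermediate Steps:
P(b, V) = -3 (P(b, V) = -9 + 6 = -3)
514/(-32662) - 24050/P(136, 210) = 514/(-32662) - 24050/(-3) = 514*(-1/32662) - 24050*(-⅓) = -257/16331 + 24050/3 = 392759779/48993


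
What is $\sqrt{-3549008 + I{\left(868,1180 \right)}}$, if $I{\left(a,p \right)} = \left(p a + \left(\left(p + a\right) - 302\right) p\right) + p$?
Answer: $2 i \sqrt{115827} \approx 680.67 i$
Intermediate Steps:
$I{\left(a,p \right)} = p + a p + p \left(-302 + a + p\right)$ ($I{\left(a,p \right)} = \left(a p + \left(\left(a + p\right) - 302\right) p\right) + p = \left(a p + \left(-302 + a + p\right) p\right) + p = \left(a p + p \left(-302 + a + p\right)\right) + p = p + a p + p \left(-302 + a + p\right)$)
$\sqrt{-3549008 + I{\left(868,1180 \right)}} = \sqrt{-3549008 + 1180 \left(-301 + 1180 + 2 \cdot 868\right)} = \sqrt{-3549008 + 1180 \left(-301 + 1180 + 1736\right)} = \sqrt{-3549008 + 1180 \cdot 2615} = \sqrt{-3549008 + 3085700} = \sqrt{-463308} = 2 i \sqrt{115827}$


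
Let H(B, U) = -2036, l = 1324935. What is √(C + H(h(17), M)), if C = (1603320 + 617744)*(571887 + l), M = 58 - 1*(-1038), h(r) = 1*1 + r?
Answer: 2*√1053240764143 ≈ 2.0526e+6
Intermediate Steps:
h(r) = 1 + r
M = 1096 (M = 58 + 1038 = 1096)
C = 4212963058608 (C = (1603320 + 617744)*(571887 + 1324935) = 2221064*1896822 = 4212963058608)
√(C + H(h(17), M)) = √(4212963058608 - 2036) = √4212963056572 = 2*√1053240764143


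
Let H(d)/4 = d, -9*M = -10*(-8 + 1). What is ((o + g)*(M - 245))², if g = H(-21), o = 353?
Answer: 374513400625/81 ≈ 4.6236e+9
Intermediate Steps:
M = -70/9 (M = -(-10)*(-8 + 1)/9 = -(-10)*(-7)/9 = -⅑*70 = -70/9 ≈ -7.7778)
H(d) = 4*d
g = -84 (g = 4*(-21) = -84)
((o + g)*(M - 245))² = ((353 - 84)*(-70/9 - 245))² = (269*(-2275/9))² = (-611975/9)² = 374513400625/81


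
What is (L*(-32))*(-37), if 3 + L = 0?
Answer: -3552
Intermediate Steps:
L = -3 (L = -3 + 0 = -3)
(L*(-32))*(-37) = -3*(-32)*(-37) = 96*(-37) = -3552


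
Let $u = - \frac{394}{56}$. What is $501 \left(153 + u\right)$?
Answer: $\frac{2047587}{28} \approx 73128.0$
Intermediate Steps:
$u = - \frac{197}{28}$ ($u = \left(-394\right) \frac{1}{56} = - \frac{197}{28} \approx -7.0357$)
$501 \left(153 + u\right) = 501 \left(153 - \frac{197}{28}\right) = 501 \cdot \frac{4087}{28} = \frac{2047587}{28}$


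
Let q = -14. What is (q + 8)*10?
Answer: -60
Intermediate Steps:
(q + 8)*10 = (-14 + 8)*10 = -6*10 = -60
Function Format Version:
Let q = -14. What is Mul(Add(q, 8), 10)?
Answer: -60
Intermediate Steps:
Mul(Add(q, 8), 10) = Mul(Add(-14, 8), 10) = Mul(-6, 10) = -60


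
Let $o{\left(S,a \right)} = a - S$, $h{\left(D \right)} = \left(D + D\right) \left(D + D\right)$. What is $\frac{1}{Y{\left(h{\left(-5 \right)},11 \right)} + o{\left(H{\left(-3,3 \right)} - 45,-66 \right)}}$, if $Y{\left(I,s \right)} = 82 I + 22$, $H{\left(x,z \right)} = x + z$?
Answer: $\frac{1}{8201} \approx 0.00012194$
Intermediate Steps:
$h{\left(D \right)} = 4 D^{2}$ ($h{\left(D \right)} = 2 D 2 D = 4 D^{2}$)
$Y{\left(I,s \right)} = 22 + 82 I$
$\frac{1}{Y{\left(h{\left(-5 \right)},11 \right)} + o{\left(H{\left(-3,3 \right)} - 45,-66 \right)}} = \frac{1}{\left(22 + 82 \cdot 4 \left(-5\right)^{2}\right) - 21} = \frac{1}{\left(22 + 82 \cdot 4 \cdot 25\right) - 21} = \frac{1}{\left(22 + 82 \cdot 100\right) - 21} = \frac{1}{\left(22 + 8200\right) + \left(-66 + 45\right)} = \frac{1}{8222 - 21} = \frac{1}{8201}$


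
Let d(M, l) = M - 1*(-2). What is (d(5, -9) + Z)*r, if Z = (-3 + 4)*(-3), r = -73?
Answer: -292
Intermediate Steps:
d(M, l) = 2 + M (d(M, l) = M + 2 = 2 + M)
Z = -3 (Z = 1*(-3) = -3)
(d(5, -9) + Z)*r = ((2 + 5) - 3)*(-73) = (7 - 3)*(-73) = 4*(-73) = -292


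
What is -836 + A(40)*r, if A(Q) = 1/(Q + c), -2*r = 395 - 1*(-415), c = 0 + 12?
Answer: -43877/52 ≈ -843.79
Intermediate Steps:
c = 12
r = -405 (r = -(395 - 1*(-415))/2 = -(395 + 415)/2 = -½*810 = -405)
A(Q) = 1/(12 + Q) (A(Q) = 1/(Q + 12) = 1/(12 + Q))
-836 + A(40)*r = -836 - 405/(12 + 40) = -836 - 405/52 = -43877/52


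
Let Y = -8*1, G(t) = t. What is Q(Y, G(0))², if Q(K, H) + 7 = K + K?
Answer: 529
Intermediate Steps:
Y = -8
Q(K, H) = -7 + 2*K (Q(K, H) = -7 + (K + K) = -7 + 2*K)
Q(Y, G(0))² = (-7 + 2*(-8))² = (-7 - 16)² = (-23)² = 529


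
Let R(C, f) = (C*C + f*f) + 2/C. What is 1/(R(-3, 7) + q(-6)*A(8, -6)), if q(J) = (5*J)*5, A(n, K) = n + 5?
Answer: -3/5678 ≈ -0.00052836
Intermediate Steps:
A(n, K) = 5 + n
R(C, f) = C² + f² + 2/C (R(C, f) = (C² + f²) + 2/C = C² + f² + 2/C)
q(J) = 25*J
1/(R(-3, 7) + q(-6)*A(8, -6)) = 1/(((-3)² + 7² + 2/(-3)) + (25*(-6))*(5 + 8)) = 1/((9 + 49 + 2*(-⅓)) - 150*13) = 1/((9 + 49 - ⅔) - 1950) = 1/(172/3 - 1950) = 1/(-5678/3) = -3/5678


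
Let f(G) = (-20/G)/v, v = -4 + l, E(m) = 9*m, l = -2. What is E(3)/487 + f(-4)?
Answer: -2273/2922 ≈ -0.77789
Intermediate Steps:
v = -6 (v = -4 - 2 = -6)
f(G) = 10/(3*G) (f(G) = -20/G/(-6) = -20/G*(-1/6) = 10/(3*G))
E(3)/487 + f(-4) = (9*3)/487 + (10/3)/(-4) = 27*(1/487) + (10/3)*(-1/4) = 27/487 - 5/6 = -2273/2922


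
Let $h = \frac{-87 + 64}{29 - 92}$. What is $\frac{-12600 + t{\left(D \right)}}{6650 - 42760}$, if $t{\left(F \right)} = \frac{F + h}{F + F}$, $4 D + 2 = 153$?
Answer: $\frac{47943599}{137405772} \approx 0.34892$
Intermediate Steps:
$D = \frac{151}{4}$ ($D = - \frac{1}{2} + \frac{1}{4} \cdot 153 = - \frac{1}{2} + \frac{153}{4} = \frac{151}{4} \approx 37.75$)
$h = \frac{23}{63}$ ($h = - \frac{23}{-63} = \left(-23\right) \left(- \frac{1}{63}\right) = \frac{23}{63} \approx 0.36508$)
$t{\left(F \right)} = \frac{\frac{23}{63} + F}{2 F}$ ($t{\left(F \right)} = \frac{F + \frac{23}{63}}{F + F} = \frac{\frac{23}{63} + F}{2 F}$)
$\frac{-12600 + t{\left(D \right)}}{6650 - 42760} = \frac{-12600 + \frac{23 + 63 \cdot \frac{151}{4}}{126 \cdot \frac{151}{4}}}{6650 - 42760} = \frac{-12600 + \frac{1}{126} \cdot \frac{4}{151} \left(23 + \frac{9513}{4}\right)}{-36110} = \left(-12600 + \frac{1}{126} \cdot \frac{4}{151} \cdot \frac{9605}{4}\right) \left(- \frac{1}{36110}\right) = \left(-12600 + \frac{9605}{19026}\right) \left(- \frac{1}{36110}\right) = \left(- \frac{239717995}{19026}\right) \left(- \frac{1}{36110}\right) = \frac{47943599}{137405772}$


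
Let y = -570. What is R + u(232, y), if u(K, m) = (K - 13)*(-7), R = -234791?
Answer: -236324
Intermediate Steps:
u(K, m) = 91 - 7*K (u(K, m) = (-13 + K)*(-7) = 91 - 7*K)
R + u(232, y) = -234791 + (91 - 7*232) = -234791 + (91 - 1624) = -234791 - 1533 = -236324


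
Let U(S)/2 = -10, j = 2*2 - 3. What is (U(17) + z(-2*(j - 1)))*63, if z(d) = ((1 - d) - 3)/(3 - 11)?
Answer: -4977/4 ≈ -1244.3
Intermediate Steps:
j = 1 (j = 4 - 3 = 1)
U(S) = -20 (U(S) = 2*(-10) = -20)
z(d) = ¼ + d/8 (z(d) = (-2 - d)/(-8) = (-2 - d)*(-⅛) = ¼ + d/8)
(U(17) + z(-2*(j - 1)))*63 = (-20 + (¼ + (-2*(1 - 1))/8))*63 = (-20 + (¼ + (-2*0)/8))*63 = (-20 + (¼ + (⅛)*0))*63 = (-20 + (¼ + 0))*63 = (-20 + ¼)*63 = -79/4*63 = -4977/4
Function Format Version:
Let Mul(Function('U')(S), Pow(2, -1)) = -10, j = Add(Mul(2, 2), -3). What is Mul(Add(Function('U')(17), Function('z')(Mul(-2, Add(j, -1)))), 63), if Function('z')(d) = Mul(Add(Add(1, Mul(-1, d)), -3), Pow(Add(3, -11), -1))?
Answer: Rational(-4977, 4) ≈ -1244.3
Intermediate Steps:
j = 1 (j = Add(4, -3) = 1)
Function('U')(S) = -20 (Function('U')(S) = Mul(2, -10) = -20)
Function('z')(d) = Add(Rational(1, 4), Mul(Rational(1, 8), d)) (Function('z')(d) = Mul(Add(-2, Mul(-1, d)), Pow(-8, -1)) = Mul(Add(-2, Mul(-1, d)), Rational(-1, 8)) = Add(Rational(1, 4), Mul(Rational(1, 8), d)))
Mul(Add(Function('U')(17), Function('z')(Mul(-2, Add(j, -1)))), 63) = Mul(Add(-20, Add(Rational(1, 4), Mul(Rational(1, 8), Mul(-2, Add(1, -1))))), 63) = Mul(Add(-20, Add(Rational(1, 4), Mul(Rational(1, 8), Mul(-2, 0)))), 63) = Mul(Add(-20, Add(Rational(1, 4), Mul(Rational(1, 8), 0))), 63) = Mul(Add(-20, Add(Rational(1, 4), 0)), 63) = Mul(Add(-20, Rational(1, 4)), 63) = Mul(Rational(-79, 4), 63) = Rational(-4977, 4)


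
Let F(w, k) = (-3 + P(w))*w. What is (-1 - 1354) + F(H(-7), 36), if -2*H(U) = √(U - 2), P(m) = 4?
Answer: -1355 - 3*I/2 ≈ -1355.0 - 1.5*I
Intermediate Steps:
H(U) = -√(-2 + U)/2 (H(U) = -√(U - 2)/2 = -√(-2 + U)/2)
F(w, k) = w (F(w, k) = (-3 + 4)*w = 1*w = w)
(-1 - 1354) + F(H(-7), 36) = (-1 - 1354) - √(-2 - 7)/2 = -1355 - 3*I/2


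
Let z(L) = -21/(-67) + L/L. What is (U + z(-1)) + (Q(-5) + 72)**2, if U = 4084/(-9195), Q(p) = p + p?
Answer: 2368689392/616065 ≈ 3844.9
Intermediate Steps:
Q(p) = 2*p
z(L) = 88/67 (z(L) = -21*(-1/67) + 1 = 21/67 + 1 = 88/67)
U = -4084/9195 (U = 4084*(-1/9195) = -4084/9195 ≈ -0.44415)
(U + z(-1)) + (Q(-5) + 72)**2 = (-4084/9195 + 88/67) + (2*(-5) + 72)**2 = 535532/616065 + (-10 + 72)**2 = 535532/616065 + 62**2 = 535532/616065 + 3844 = 2368689392/616065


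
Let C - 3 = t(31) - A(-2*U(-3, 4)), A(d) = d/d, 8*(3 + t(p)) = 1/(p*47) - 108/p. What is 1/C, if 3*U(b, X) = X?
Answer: -11656/16731 ≈ -0.69667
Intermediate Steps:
U(b, X) = X/3
t(p) = -3 - 5075/(376*p) (t(p) = -3 + (1/(p*47) - 108/p)/8 = -3 + ((1/47)/p - 108/p)/8 = -3 + (1/(47*p) - 108/p)/8 = -3 + (-5075/(47*p))/8 = -3 - 5075/(376*p))
A(d) = 1
C = -16731/11656 (C = 3 + ((-3 - 5075/376/31) - 1*1) = 3 + ((-3 - 5075/376*1/31) - 1) = 3 + ((-3 - 5075/11656) - 1) = 3 + (-40043/11656 - 1) = 3 - 51699/11656 = -16731/11656 ≈ -1.4354)
1/C = 1/(-16731/11656) = -11656/16731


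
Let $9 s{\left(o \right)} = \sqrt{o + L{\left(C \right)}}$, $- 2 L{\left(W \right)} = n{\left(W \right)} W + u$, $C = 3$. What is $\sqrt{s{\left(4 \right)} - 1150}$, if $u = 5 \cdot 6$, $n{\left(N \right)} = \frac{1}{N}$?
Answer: $\frac{\sqrt{-41400 + 2 i \sqrt{46}}}{6} \approx 0.0055556 + 33.912 i$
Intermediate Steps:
$u = 30$
$L{\left(W \right)} = - \frac{31}{2}$ ($L{\left(W \right)} = - \frac{\frac{W}{W} + 30}{2} = - \frac{1 + 30}{2} = \left(- \frac{1}{2}\right) 31 = - \frac{31}{2}$)
$s{\left(o \right)} = \frac{\sqrt{- \frac{31}{2} + o}}{9}$ ($s{\left(o \right)} = \frac{\sqrt{o - \frac{31}{2}}}{9} = \frac{\sqrt{- \frac{31}{2} + o}}{9}$)
$\sqrt{s{\left(4 \right)} - 1150} = \sqrt{\frac{\sqrt{-62 + 4 \cdot 4}}{18} - 1150} = \sqrt{\frac{\sqrt{-62 + 16}}{18} - 1150} = \sqrt{\frac{\sqrt{-46}}{18} - 1150} = \sqrt{\frac{i \sqrt{46}}{18} - 1150} = \sqrt{-1150 + \frac{i \sqrt{46}}{18}}$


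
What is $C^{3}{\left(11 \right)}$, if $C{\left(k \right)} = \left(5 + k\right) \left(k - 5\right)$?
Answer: $884736$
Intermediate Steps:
$C{\left(k \right)} = \left(-5 + k\right) \left(5 + k\right)$ ($C{\left(k \right)} = \left(5 + k\right) \left(-5 + k\right) = \left(-5 + k\right) \left(5 + k\right)$)
$C^{3}{\left(11 \right)} = \left(-25 + 11^{2}\right)^{3} = \left(-25 + 121\right)^{3} = 96^{3} = 884736$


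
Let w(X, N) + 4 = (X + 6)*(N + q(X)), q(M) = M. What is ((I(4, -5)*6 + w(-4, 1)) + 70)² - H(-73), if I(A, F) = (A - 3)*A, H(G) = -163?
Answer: 7219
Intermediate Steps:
I(A, F) = A*(-3 + A) (I(A, F) = (-3 + A)*A = A*(-3 + A))
w(X, N) = -4 + (6 + X)*(N + X) (w(X, N) = -4 + (X + 6)*(N + X) = -4 + (6 + X)*(N + X))
((I(4, -5)*6 + w(-4, 1)) + 70)² - H(-73) = (((4*(-3 + 4))*6 + (-4 + (-4)² + 6*1 + 6*(-4) + 1*(-4))) + 70)² - 1*(-163) = (((4*1)*6 + (-4 + 16 + 6 - 24 - 4)) + 70)² + 163 = ((4*6 - 10) + 70)² + 163 = ((24 - 10) + 70)² + 163 = (14 + 70)² + 163 = 84² + 163 = 7056 + 163 = 7219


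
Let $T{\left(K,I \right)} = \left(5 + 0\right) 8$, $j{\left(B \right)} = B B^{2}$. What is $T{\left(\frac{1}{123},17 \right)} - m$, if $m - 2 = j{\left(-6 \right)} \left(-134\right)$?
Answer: $-28906$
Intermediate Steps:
$j{\left(B \right)} = B^{3}$
$T{\left(K,I \right)} = 40$ ($T{\left(K,I \right)} = 5 \cdot 8 = 40$)
$m = 28946$ ($m = 2 + \left(-6\right)^{3} \left(-134\right) = 2 - -28944 = 2 + 28944 = 28946$)
$T{\left(\frac{1}{123},17 \right)} - m = 40 - 28946 = -28906$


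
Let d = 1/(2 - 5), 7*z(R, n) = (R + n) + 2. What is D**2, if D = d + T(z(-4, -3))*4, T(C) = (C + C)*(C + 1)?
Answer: 83521/21609 ≈ 3.8651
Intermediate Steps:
z(R, n) = 2/7 + R/7 + n/7 (z(R, n) = ((R + n) + 2)/7 = (2 + R + n)/7 = 2/7 + R/7 + n/7)
d = -1/3 (d = 1/(-3) = -1/3 ≈ -0.33333)
T(C) = 2*C*(1 + C) (T(C) = (2*C)*(1 + C) = 2*C*(1 + C))
D = -289/147 (D = -1/3 + (2*(2/7 + (1/7)*(-4) + (1/7)*(-3))*(1 + (2/7 + (1/7)*(-4) + (1/7)*(-3))))*4 = -1/3 + (2*(2/7 - 4/7 - 3/7)*(1 + (2/7 - 4/7 - 3/7)))*4 = -1/3 + (2*(-5/7)*(1 - 5/7))*4 = -1/3 + (2*(-5/7)*(2/7))*4 = -1/3 - 20/49*4 = -1/3 - 80/49 = -289/147 ≈ -1.9660)
D**2 = (-289/147)**2 = 83521/21609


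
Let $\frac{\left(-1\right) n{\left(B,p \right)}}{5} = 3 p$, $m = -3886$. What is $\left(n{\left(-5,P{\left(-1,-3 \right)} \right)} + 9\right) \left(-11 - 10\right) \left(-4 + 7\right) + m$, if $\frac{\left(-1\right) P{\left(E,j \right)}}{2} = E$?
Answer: $-2563$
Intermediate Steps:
$P{\left(E,j \right)} = - 2 E$
$n{\left(B,p \right)} = - 15 p$ ($n{\left(B,p \right)} = - 5 \cdot 3 p = - 15 p$)
$\left(n{\left(-5,P{\left(-1,-3 \right)} \right)} + 9\right) \left(-11 - 10\right) \left(-4 + 7\right) + m = \left(- 15 \left(\left(-2\right) \left(-1\right)\right) + 9\right) \left(-11 - 10\right) \left(-4 + 7\right) - 3886 = \left(\left(-15\right) 2 + 9\right) \left(-21\right) 3 - 3886 = \left(-30 + 9\right) \left(-21\right) 3 - 3886 = \left(-21\right) \left(-21\right) 3 - 3886 = 441 \cdot 3 - 3886 = 1323 - 3886 = -2563$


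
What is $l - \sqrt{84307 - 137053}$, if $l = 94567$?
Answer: $94567 - i \sqrt{52746} \approx 94567.0 - 229.67 i$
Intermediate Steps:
$l - \sqrt{84307 - 137053} = 94567 - \sqrt{84307 - 137053} = 94567 - \sqrt{-52746} = 94567 - i \sqrt{52746}$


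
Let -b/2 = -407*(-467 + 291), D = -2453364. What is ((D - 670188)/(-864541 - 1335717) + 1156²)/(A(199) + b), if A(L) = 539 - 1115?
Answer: -9188397182/989015971 ≈ -9.2904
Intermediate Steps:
A(L) = -576
b = -143264 (b = -(-814)*(-467 + 291) = -(-814)*(-176) = -2*71632 = -143264)
((D - 670188)/(-864541 - 1335717) + 1156²)/(A(199) + b) = ((-2453364 - 670188)/(-864541 - 1335717) + 1156²)/(-576 - 143264) = (-3123552/(-2200258) + 1336336)/(-143840) = (-3123552*(-1/2200258) + 1336336)*(-1/143840) = (1561776/1100129 + 1336336)*(-1/143840) = (1470143549120/1100129)*(-1/143840) = -9188397182/989015971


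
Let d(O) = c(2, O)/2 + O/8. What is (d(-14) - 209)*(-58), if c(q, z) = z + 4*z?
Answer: 28507/2 ≈ 14254.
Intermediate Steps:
c(q, z) = 5*z
d(O) = 21*O/8 (d(O) = (5*O)/2 + O/8 = (5*O)*(1/2) + O*(1/8) = 5*O/2 + O/8 = 21*O/8)
(d(-14) - 209)*(-58) = ((21/8)*(-14) - 209)*(-58) = (-147/4 - 209)*(-58) = -983/4*(-58) = 28507/2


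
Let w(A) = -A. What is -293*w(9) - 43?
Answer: 2594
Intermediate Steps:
-293*w(9) - 43 = -(-293)*9 - 43 = -293*(-9) - 43 = 2637 - 43 = 2594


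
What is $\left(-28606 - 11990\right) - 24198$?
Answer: $-64794$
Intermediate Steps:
$\left(-28606 - 11990\right) - 24198 = -40596 - 24198 = -64794$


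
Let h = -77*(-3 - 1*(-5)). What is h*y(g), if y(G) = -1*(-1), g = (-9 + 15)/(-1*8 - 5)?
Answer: -154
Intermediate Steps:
g = -6/13 (g = 6/(-8 - 5) = 6/(-13) = 6*(-1/13) = -6/13 ≈ -0.46154)
y(G) = 1
h = -154 (h = -77*(-3 + 5) = -77*2 = -154)
h*y(g) = -154*1 = -154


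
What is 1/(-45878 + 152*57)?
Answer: -1/37214 ≈ -2.6872e-5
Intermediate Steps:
1/(-45878 + 152*57) = 1/(-45878 + 8664) = 1/(-37214) = -1/37214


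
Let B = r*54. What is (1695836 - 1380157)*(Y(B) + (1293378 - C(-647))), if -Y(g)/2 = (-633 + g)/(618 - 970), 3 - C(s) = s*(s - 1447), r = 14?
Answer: 147132328404789/176 ≈ 8.3598e+11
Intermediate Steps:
B = 756 (B = 14*54 = 756)
C(s) = 3 - s*(-1447 + s) (C(s) = 3 - s*(s - 1447) = 3 - s*(-1447 + s))
Y(g) = -633/176 + g/176 (Y(g) = -2*(-633 + g)/(618 - 970) = -2*(-633 + g)/(-352) = -2*(-633 + g)*(-1)/352 = -2*(633/352 - g/352) = -633/176 + g/176)
(1695836 - 1380157)*(Y(B) + (1293378 - C(-647))) = (1695836 - 1380157)*((-633/176 + (1/176)*756) + (1293378 - (3 - 1*(-647)**2 + 1447*(-647)))) = 315679*((-633/176 + 189/44) + (1293378 - (3 - 1*418609 - 936209))) = 315679*(123/176 + (1293378 - (3 - 418609 - 936209))) = 315679*(123/176 + (1293378 - 1*(-1354815))) = 315679*(123/176 + (1293378 + 1354815)) = 315679*(123/176 + 2648193) = 315679*(466082091/176) = 147132328404789/176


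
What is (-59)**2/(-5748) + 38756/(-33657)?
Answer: -37769945/21495604 ≈ -1.7571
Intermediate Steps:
(-59)**2/(-5748) + 38756/(-33657) = 3481*(-1/5748) + 38756*(-1/33657) = -3481/5748 - 38756/33657 = -37769945/21495604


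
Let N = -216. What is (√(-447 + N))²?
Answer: -663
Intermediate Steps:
(√(-447 + N))² = (√(-447 - 216))² = (√(-663))² = (I*√663)² = -663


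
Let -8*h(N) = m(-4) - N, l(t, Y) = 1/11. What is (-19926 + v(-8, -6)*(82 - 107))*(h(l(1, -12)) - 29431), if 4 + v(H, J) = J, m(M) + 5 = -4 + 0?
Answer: 6369681966/11 ≈ 5.7906e+8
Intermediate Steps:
m(M) = -9 (m(M) = -5 + (-4 + 0) = -5 - 4 = -9)
v(H, J) = -4 + J
l(t, Y) = 1/11
h(N) = 9/8 + N/8 (h(N) = -(-9 - N)/8 = 9/8 + N/8)
(-19926 + v(-8, -6)*(82 - 107))*(h(l(1, -12)) - 29431) = (-19926 + (-4 - 6)*(82 - 107))*((9/8 + (1/8)*(1/11)) - 29431) = (-19926 - 10*(-25))*((9/8 + 1/88) - 29431) = (-19926 + 250)*(25/22 - 29431) = -19676*(-647457/22) = 6369681966/11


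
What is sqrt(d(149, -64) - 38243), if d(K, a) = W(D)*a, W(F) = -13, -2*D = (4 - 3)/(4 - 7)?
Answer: I*sqrt(37411) ≈ 193.42*I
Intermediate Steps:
D = 1/6 (D = -(4 - 3)/(2*(4 - 7)) = -1/(2*(-3)) = -(-1)/(2*3) = -1/2*(-1/3) = 1/6 ≈ 0.16667)
d(K, a) = -13*a
sqrt(d(149, -64) - 38243) = sqrt(-13*(-64) - 38243) = sqrt(832 - 38243) = sqrt(-37411) = I*sqrt(37411)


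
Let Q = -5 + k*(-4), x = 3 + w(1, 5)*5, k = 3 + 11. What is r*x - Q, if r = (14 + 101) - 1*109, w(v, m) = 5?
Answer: 229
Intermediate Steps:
k = 14
x = 28 (x = 3 + 5*5 = 3 + 25 = 28)
r = 6 (r = 115 - 109 = 6)
Q = -61 (Q = -5 + 14*(-4) = -5 - 56 = -61)
r*x - Q = 6*28 - 1*(-61) = 168 + 61 = 229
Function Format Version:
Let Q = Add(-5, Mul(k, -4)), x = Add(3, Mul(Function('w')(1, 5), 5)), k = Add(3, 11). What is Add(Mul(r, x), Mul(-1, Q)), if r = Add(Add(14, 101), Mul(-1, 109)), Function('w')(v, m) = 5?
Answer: 229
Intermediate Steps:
k = 14
x = 28 (x = Add(3, Mul(5, 5)) = Add(3, 25) = 28)
r = 6 (r = Add(115, -109) = 6)
Q = -61 (Q = Add(-5, Mul(14, -4)) = Add(-5, -56) = -61)
Add(Mul(r, x), Mul(-1, Q)) = Add(Mul(6, 28), Mul(-1, -61)) = Add(168, 61) = 229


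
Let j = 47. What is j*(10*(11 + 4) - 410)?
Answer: -12220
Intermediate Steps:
j*(10*(11 + 4) - 410) = 47*(10*(11 + 4) - 410) = 47*(10*15 - 410) = 47*(150 - 410) = 47*(-260) = -12220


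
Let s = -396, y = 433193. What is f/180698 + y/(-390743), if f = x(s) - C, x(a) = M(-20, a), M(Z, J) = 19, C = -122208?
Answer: -4359680579/10086639802 ≈ -0.43222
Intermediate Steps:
x(a) = 19
f = 122227 (f = 19 - 1*(-122208) = 19 + 122208 = 122227)
f/180698 + y/(-390743) = 122227/180698 + 433193/(-390743) = 122227*(1/180698) + 433193*(-1/390743) = 17461/25814 - 433193/390743 = -4359680579/10086639802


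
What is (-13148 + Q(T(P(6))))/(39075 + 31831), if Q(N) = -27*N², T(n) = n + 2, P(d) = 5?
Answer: -14471/70906 ≈ -0.20409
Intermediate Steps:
T(n) = 2 + n
(-13148 + Q(T(P(6))))/(39075 + 31831) = (-13148 - 27*(2 + 5)²)/(39075 + 31831) = (-13148 - 27*7²)/70906 = (-13148 - 27*49)*(1/70906) = (-13148 - 1323)*(1/70906) = -14471*1/70906 = -14471/70906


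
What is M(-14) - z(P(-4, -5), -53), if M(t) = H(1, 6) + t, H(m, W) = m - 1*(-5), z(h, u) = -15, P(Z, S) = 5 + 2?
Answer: 7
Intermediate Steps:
P(Z, S) = 7
H(m, W) = 5 + m (H(m, W) = m + 5 = 5 + m)
M(t) = 6 + t (M(t) = (5 + 1) + t = 6 + t)
M(-14) - z(P(-4, -5), -53) = (6 - 14) - 1*(-15) = -8 + 15 = 7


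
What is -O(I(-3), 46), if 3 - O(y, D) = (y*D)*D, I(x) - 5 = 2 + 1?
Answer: 16925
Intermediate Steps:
I(x) = 8 (I(x) = 5 + (2 + 1) = 5 + 3 = 8)
O(y, D) = 3 - y*D**2 (O(y, D) = 3 - y*D*D = 3 - D*y*D = 3 - y*D**2)
-O(I(-3), 46) = -(3 - 1*8*46**2) = -(3 - 1*8*2116) = -(3 - 16928) = -1*(-16925) = 16925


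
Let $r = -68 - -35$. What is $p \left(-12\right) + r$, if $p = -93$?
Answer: $1083$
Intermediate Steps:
$r = -33$ ($r = -68 + 35 = -33$)
$p \left(-12\right) + r = \left(-93\right) \left(-12\right) - 33 = 1116 - 33 = 1083$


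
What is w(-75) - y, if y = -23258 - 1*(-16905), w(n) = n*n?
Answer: 11978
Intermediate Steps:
w(n) = n²
y = -6353 (y = -23258 + 16905 = -6353)
w(-75) - y = (-75)² - 1*(-6353) = 5625 + 6353 = 11978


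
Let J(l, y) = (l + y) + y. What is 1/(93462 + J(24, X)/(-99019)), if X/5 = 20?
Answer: 99019/9254513554 ≈ 1.0700e-5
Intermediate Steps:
X = 100 (X = 5*20 = 100)
J(l, y) = l + 2*y
1/(93462 + J(24, X)/(-99019)) = 1/(93462 + (24 + 2*100)/(-99019)) = 1/(93462 + (24 + 200)*(-1/99019)) = 1/(93462 + 224*(-1/99019)) = 1/(93462 - 224/99019) = 1/(9254513554/99019) = 99019/9254513554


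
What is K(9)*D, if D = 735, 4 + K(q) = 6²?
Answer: 23520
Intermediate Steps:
K(q) = 32 (K(q) = -4 + 6² = -4 + 36 = 32)
K(9)*D = 32*735 = 23520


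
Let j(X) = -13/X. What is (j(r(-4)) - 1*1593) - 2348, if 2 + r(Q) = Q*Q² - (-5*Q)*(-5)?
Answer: -134007/34 ≈ -3941.4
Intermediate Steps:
r(Q) = -2 + Q³ - 25*Q (r(Q) = -2 + (Q*Q² - (-5*Q)*(-5)) = -2 + (Q³ - 25*Q) = -2 + Q³ - 25*Q)
(j(r(-4)) - 1*1593) - 2348 = (-13/(-2 + (-4)³ - 25*(-4)) - 1*1593) - 2348 = (-13/(-2 - 64 + 100) - 1593) - 2348 = (-13/34 - 1593) - 2348 = -54175/34 - 2348 = -134007/34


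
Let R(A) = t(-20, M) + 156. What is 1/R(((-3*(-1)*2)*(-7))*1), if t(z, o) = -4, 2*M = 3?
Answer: 1/152 ≈ 0.0065789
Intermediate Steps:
M = 3/2 (M = (1/2)*3 = 3/2 ≈ 1.5000)
R(A) = 152 (R(A) = -4 + 156 = 152)
1/R(((-3*(-1)*2)*(-7))*1) = 1/152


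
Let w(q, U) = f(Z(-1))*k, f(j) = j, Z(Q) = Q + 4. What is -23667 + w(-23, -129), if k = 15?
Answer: -23622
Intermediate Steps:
Z(Q) = 4 + Q
w(q, U) = 45 (w(q, U) = (4 - 1)*15 = 3*15 = 45)
-23667 + w(-23, -129) = -23667 + 45 = -23622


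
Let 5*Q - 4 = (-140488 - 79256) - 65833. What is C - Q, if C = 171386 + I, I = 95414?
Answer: 1619573/5 ≈ 3.2391e+5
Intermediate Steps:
C = 266800 (C = 171386 + 95414 = 266800)
Q = -285573/5 (Q = 4/5 + ((-140488 - 79256) - 65833)/5 = 4/5 + (-219744 - 65833)/5 = 4/5 + (1/5)*(-285577) = 4/5 - 285577/5 = -285573/5 ≈ -57115.)
C - Q = 266800 - 1*(-285573/5) = 266800 + 285573/5 = 1619573/5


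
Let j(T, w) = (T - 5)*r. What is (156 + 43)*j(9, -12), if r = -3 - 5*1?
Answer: -6368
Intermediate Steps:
r = -8 (r = -3 - 5 = -8)
j(T, w) = 40 - 8*T (j(T, w) = (T - 5)*(-8) = (-5 + T)*(-8) = 40 - 8*T)
(156 + 43)*j(9, -12) = (156 + 43)*(40 - 8*9) = 199*(40 - 72) = 199*(-32) = -6368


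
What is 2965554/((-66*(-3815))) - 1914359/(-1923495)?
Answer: 29458308304/2306270505 ≈ 12.773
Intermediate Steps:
2965554/((-66*(-3815))) - 1914359/(-1923495) = 2965554/251790 - 1914359*(-1/1923495) = 2965554*(1/251790) + 1914359/1923495 = 494259/41965 + 1914359/1923495 = 29458308304/2306270505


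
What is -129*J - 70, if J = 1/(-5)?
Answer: -221/5 ≈ -44.200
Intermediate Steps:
J = -⅕ ≈ -0.20000
-129*J - 70 = -129*(-⅕) - 70 = 129/5 - 70 = -221/5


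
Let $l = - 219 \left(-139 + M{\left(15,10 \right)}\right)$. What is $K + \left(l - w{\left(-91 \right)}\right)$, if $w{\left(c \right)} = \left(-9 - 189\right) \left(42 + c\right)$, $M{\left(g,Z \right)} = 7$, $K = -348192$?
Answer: $-328986$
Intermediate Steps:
$l = 28908$ ($l = - 219 \left(-139 + 7\right) = \left(-219\right) \left(-132\right) = 28908$)
$w{\left(c \right)} = -8316 - 198 c$ ($w{\left(c \right)} = - 198 \left(42 + c\right) = -8316 - 198 c$)
$K + \left(l - w{\left(-91 \right)}\right) = -348192 + \left(28908 - \left(-8316 - -18018\right)\right) = -348192 + \left(28908 - \left(-8316 + 18018\right)\right) = -348192 + \left(28908 - 9702\right) = -348192 + 19206 = -328986$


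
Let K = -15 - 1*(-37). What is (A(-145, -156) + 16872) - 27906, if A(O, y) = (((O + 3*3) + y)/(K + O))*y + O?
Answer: -473523/41 ≈ -11549.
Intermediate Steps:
K = 22 (K = -15 + 37 = 22)
A(O, y) = O + y*(9 + O + y)/(22 + O) (A(O, y) = (((O + 3*3) + y)/(22 + O))*y + O = (((O + 9) + y)/(22 + O))*y + O = (((9 + O) + y)/(22 + O))*y + O = ((9 + O + y)/(22 + O))*y + O = y*(9 + O + y)/(22 + O) + O = O + y*(9 + O + y)/(22 + O))
(A(-145, -156) + 16872) - 27906 = (((-145)**2 + (-156)**2 + 9*(-156) + 22*(-145) - 145*(-156))/(22 - 145) + 16872) - 27906 = ((21025 + 24336 - 1404 - 3190 + 22620)/(-123) + 16872) - 27906 = (-1/123*63387 + 16872) - 27906 = (-21129/41 + 16872) - 27906 = 670623/41 - 27906 = -473523/41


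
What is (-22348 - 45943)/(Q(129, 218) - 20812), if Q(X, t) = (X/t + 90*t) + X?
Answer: 14887438/231605 ≈ 64.279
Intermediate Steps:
Q(X, t) = X + 90*t + X/t (Q(X, t) = (X/t + 90*t) + X = (90*t + X/t) + X = X + 90*t + X/t)
(-22348 - 45943)/(Q(129, 218) - 20812) = (-22348 - 45943)/((129 + 90*218 + 129/218) - 20812) = -68291/((129 + 19620 + 129*(1/218)) - 20812) = -68291/((129 + 19620 + 129/218) - 20812) = -68291/(4305411/218 - 20812) = -68291/(-231605/218) = -68291*(-218/231605) = 14887438/231605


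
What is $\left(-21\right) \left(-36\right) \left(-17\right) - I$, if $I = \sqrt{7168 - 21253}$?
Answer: $-12852 - 3 i \sqrt{1565} \approx -12852.0 - 118.68 i$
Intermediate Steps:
$I = 3 i \sqrt{1565}$ ($I = \sqrt{-14085} = 3 i \sqrt{1565} \approx 118.68 i$)
$\left(-21\right) \left(-36\right) \left(-17\right) - I = \left(-21\right) \left(-36\right) \left(-17\right) - 3 i \sqrt{1565} = 756 \left(-17\right) - 3 i \sqrt{1565} = -12852 - 3 i \sqrt{1565}$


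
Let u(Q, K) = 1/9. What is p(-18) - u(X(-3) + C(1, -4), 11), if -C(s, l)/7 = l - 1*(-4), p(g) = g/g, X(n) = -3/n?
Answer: 8/9 ≈ 0.88889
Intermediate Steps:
p(g) = 1
C(s, l) = -28 - 7*l (C(s, l) = -7*(l - 1*(-4)) = -7*(l + 4) = -7*(4 + l) = -28 - 7*l)
u(Q, K) = 1/9
p(-18) - u(X(-3) + C(1, -4), 11) = 1 - 1*1/9 = 1 - 1/9 = 8/9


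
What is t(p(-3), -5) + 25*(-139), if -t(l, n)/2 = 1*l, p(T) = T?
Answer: -3469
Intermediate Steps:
t(l, n) = -2*l
t(p(-3), -5) + 25*(-139) = -2*(-3) + 25*(-139) = 6 - 3475 = -3469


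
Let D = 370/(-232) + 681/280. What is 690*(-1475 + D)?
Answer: -825943869/812 ≈ -1.0172e+6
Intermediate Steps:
D = 6799/8120 (D = 370*(-1/232) + 681*(1/280) = -185/116 + 681/280 = 6799/8120 ≈ 0.83732)
690*(-1475 + D) = 690*(-1475 + 6799/8120) = 690*(-11970201/8120) = -825943869/812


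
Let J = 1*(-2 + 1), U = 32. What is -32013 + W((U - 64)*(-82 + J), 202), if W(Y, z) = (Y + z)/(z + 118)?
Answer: -5120651/160 ≈ -32004.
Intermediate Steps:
J = -1 (J = 1*(-1) = -1)
W(Y, z) = (Y + z)/(118 + z)
-32013 + W((U - 64)*(-82 + J), 202) = -32013 + ((32 - 64)*(-82 - 1) + 202)/(118 + 202) = -32013 + (-32*(-83) + 202)/320 = -32013 + (2656 + 202)/320 = -32013 + (1/320)*2858 = -32013 + 1429/160 = -5120651/160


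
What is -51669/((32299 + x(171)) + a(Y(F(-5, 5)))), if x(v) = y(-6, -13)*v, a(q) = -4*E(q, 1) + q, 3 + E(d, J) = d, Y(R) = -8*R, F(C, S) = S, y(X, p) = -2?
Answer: -51669/32089 ≈ -1.6102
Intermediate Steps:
E(d, J) = -3 + d
a(q) = 12 - 3*q (a(q) = -4*(-3 + q) + q = (12 - 4*q) + q = 12 - 3*q)
x(v) = -2*v
-51669/((32299 + x(171)) + a(Y(F(-5, 5)))) = -51669/((32299 - 2*171) + (12 - (-24)*5)) = -51669/((32299 - 342) + (12 - 3*(-40))) = -51669/(31957 + (12 + 120)) = -51669/(31957 + 132) = -51669/32089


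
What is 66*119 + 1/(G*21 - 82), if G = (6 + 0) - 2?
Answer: 15709/2 ≈ 7854.5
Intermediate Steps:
G = 4 (G = 6 - 2 = 4)
66*119 + 1/(G*21 - 82) = 66*119 + 1/(4*21 - 82) = 7854 + 1/(84 - 82) = 7854 + 1/2 = 7854 + ½ = 15709/2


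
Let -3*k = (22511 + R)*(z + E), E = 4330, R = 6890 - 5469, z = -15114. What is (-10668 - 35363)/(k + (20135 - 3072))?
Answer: -138093/258133877 ≈ -0.00053497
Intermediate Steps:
R = 1421
k = 258082688/3 (k = -(22511 + 1421)*(-15114 + 4330)/3 = -23932*(-10784)/3 = -⅓*(-258082688) = 258082688/3 ≈ 8.6028e+7)
(-10668 - 35363)/(k + (20135 - 3072)) = (-10668 - 35363)/(258082688/3 + (20135 - 3072)) = -46031/(258082688/3 + 17063) = -46031/258133877/3 = -46031*3/258133877 = -138093/258133877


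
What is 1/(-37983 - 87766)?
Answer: -1/125749 ≈ -7.9523e-6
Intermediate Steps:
1/(-37983 - 87766) = 1/(-125749) = -1/125749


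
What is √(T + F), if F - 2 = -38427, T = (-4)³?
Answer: I*√38489 ≈ 196.19*I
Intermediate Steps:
T = -64
F = -38425 (F = 2 - 38427 = -38425)
√(T + F) = √(-64 - 38425) = √(-38489) = I*√38489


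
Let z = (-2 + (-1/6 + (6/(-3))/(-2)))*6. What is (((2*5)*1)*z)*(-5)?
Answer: 350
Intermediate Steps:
z = -7 (z = (-2 + (-1*⅙ + (6*(-⅓))*(-½)))*6 = (-2 + (-⅙ - 2*(-½)))*6 = (-2 + (-⅙ + 1))*6 = (-2 + ⅚)*6 = -7/6*6 = -7)
(((2*5)*1)*z)*(-5) = (((2*5)*1)*(-7))*(-5) = ((10*1)*(-7))*(-5) = (10*(-7))*(-5) = -70*(-5) = 350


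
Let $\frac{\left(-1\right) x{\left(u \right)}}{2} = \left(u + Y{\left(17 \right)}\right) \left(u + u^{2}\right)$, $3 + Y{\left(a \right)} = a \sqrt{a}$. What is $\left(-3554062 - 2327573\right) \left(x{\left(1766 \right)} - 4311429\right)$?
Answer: $64740756255601635 + 624028228057980 \sqrt{17} \approx 6.7314 \cdot 10^{16}$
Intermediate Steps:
$Y{\left(a \right)} = -3 + a^{\frac{3}{2}}$ ($Y{\left(a \right)} = -3 + a \sqrt{a} = -3 + a^{\frac{3}{2}}$)
$x{\left(u \right)} = - 2 \left(u + u^{2}\right) \left(-3 + u + 17 \sqrt{17}\right)$ ($x{\left(u \right)} = - 2 \left(u - \left(3 - 17^{\frac{3}{2}}\right)\right) \left(u + u^{2}\right) = - 2 \left(u - \left(3 - 17 \sqrt{17}\right)\right) \left(u + u^{2}\right) = - 2 \left(-3 + u + 17 \sqrt{17}\right) \left(u + u^{2}\right) = - 2 \left(u + u^{2}\right) \left(-3 + u + 17 \sqrt{17}\right)$)
$\left(-3554062 - 2327573\right) \left(x{\left(1766 \right)} - 4311429\right) = \left(-3554062 - 2327573\right) \left(2 \cdot 1766 \left(3 - 1766^{2} - 17 \sqrt{17} + 2 \cdot 1766 - 30022 \sqrt{17}\right) - 4311429\right) = - 5881635 \left(2 \cdot 1766 \left(3 - 3118756 - 17 \sqrt{17} + 3532 - 30022 \sqrt{17}\right) - 4311429\right) = - 5881635 \left(2 \cdot 1766 \left(-3115221 - 30039 \sqrt{17}\right) - 4311429\right) = - 5881635 \left(\left(-11002960572 - 106097748 \sqrt{17}\right) - 4311429\right) = - 5881635 \left(-11007272001 - 106097748 \sqrt{17}\right) = 64740756255601635 + 624028228057980 \sqrt{17}$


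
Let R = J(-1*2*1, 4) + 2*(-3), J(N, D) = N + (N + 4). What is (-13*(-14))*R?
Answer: -1092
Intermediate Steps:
J(N, D) = 4 + 2*N (J(N, D) = N + (4 + N) = 4 + 2*N)
R = -6 (R = (4 + 2*(-1*2*1)) + 2*(-3) = (4 + 2*(-2*1)) - 6 = (4 + 2*(-2)) - 6 = (4 - 4) - 6 = 0 - 6 = -6)
(-13*(-14))*R = -13*(-14)*(-6) = 182*(-6) = -1092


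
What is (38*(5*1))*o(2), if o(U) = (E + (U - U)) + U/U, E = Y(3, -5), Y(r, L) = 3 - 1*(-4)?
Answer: 1520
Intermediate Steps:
Y(r, L) = 7 (Y(r, L) = 3 + 4 = 7)
E = 7
o(U) = 8 (o(U) = (7 + (U - U)) + U/U = (7 + 0) + 1 = 7 + 1 = 8)
(38*(5*1))*o(2) = (38*(5*1))*8 = (38*5)*8 = 190*8 = 1520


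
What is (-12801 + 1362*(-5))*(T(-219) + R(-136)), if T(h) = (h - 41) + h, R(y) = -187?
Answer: 13060926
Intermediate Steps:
T(h) = -41 + 2*h (T(h) = (-41 + h) + h = -41 + 2*h)
(-12801 + 1362*(-5))*(T(-219) + R(-136)) = (-12801 + 1362*(-5))*((-41 + 2*(-219)) - 187) = (-12801 - 6810)*((-41 - 438) - 187) = -19611*(-479 - 187) = -19611*(-666) = 13060926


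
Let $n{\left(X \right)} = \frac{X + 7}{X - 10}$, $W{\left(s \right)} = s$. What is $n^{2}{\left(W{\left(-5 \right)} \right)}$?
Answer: $\frac{4}{225} \approx 0.017778$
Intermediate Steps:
$n{\left(X \right)} = \frac{7 + X}{-10 + X}$
$n^{2}{\left(W{\left(-5 \right)} \right)} = \left(\frac{7 - 5}{-10 - 5}\right)^{2} = \left(\frac{1}{-15} \cdot 2\right)^{2} = \left(\left(- \frac{1}{15}\right) 2\right)^{2} = \left(- \frac{2}{15}\right)^{2} = \frac{4}{225}$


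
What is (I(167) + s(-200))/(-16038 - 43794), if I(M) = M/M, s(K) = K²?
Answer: -40001/59832 ≈ -0.66856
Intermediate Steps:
I(M) = 1
(I(167) + s(-200))/(-16038 - 43794) = (1 + (-200)²)/(-16038 - 43794) = (1 + 40000)/(-59832) = 40001*(-1/59832) = -40001/59832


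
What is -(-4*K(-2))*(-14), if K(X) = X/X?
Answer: -56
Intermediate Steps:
K(X) = 1
-(-4*K(-2))*(-14) = -(-4*1)*(-14) = -(-4)*(-14) = -1*56 = -56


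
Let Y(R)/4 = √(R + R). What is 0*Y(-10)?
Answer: 0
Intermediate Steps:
Y(R) = 4*√2*√R (Y(R) = 4*√(R + R) = 4*√(2*R) = 4*(√2*√R) = 4*√2*√R)
0*Y(-10) = 0*(4*√2*√(-10)) = 0*(4*√2*(I*√10)) = 0*(8*I*√5) = 0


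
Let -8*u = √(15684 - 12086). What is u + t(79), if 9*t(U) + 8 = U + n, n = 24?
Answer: 95/9 - √3598/8 ≈ 3.0576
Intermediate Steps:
t(U) = 16/9 + U/9 (t(U) = -8/9 + (U + 24)/9 = -8/9 + (24 + U)/9 = -8/9 + (8/3 + U/9) = 16/9 + U/9)
u = -√3598/8 (u = -√(15684 - 12086)/8 = -√3598/8 ≈ -7.4979)
u + t(79) = -√3598/8 + (16/9 + (⅑)*79) = -√3598/8 + (16/9 + 79/9) = -√3598/8 + 95/9 = 95/9 - √3598/8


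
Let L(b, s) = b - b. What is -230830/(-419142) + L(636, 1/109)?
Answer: 115415/209571 ≈ 0.55072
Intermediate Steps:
L(b, s) = 0
-230830/(-419142) + L(636, 1/109) = -230830/(-419142) + 0 = -230830*(-1/419142) + 0 = 115415/209571 + 0 = 115415/209571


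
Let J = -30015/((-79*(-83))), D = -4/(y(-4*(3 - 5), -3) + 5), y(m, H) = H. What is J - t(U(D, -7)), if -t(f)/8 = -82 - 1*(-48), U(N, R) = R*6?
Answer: -1813519/6557 ≈ -276.58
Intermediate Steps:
D = -2 (D = -4/(-3 + 5) = -4/2 = -4*1/2 = -2)
U(N, R) = 6*R
J = -30015/6557 ≈ -4.5776
t(f) = 272 (t(f) = -8*(-82 - 1*(-48)) = -8*(-82 + 48) = -8*(-34) = 272)
J - t(U(D, -7)) = -30015/6557 - 1*272 = -30015/6557 - 272 = -1813519/6557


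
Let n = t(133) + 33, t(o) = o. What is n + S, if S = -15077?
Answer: -14911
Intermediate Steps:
n = 166 (n = 133 + 33 = 166)
n + S = 166 - 15077 = -14911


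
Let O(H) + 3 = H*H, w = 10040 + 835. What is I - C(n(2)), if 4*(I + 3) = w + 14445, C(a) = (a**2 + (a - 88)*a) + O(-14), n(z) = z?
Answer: 6302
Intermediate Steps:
w = 10875
O(H) = -3 + H**2 (O(H) = -3 + H*H = -3 + H**2)
C(a) = 193 + a**2 + a*(-88 + a) (C(a) = (a**2 + (a - 88)*a) + (-3 + (-14)**2) = (a**2 + (-88 + a)*a) + (-3 + 196) = (a**2 + a*(-88 + a)) + 193 = 193 + a**2 + a*(-88 + a))
I = 6327 (I = -3 + (10875 + 14445)/4 = -3 + (1/4)*25320 = -3 + 6330 = 6327)
I - C(n(2)) = 6327 - (193 - 88*2 + 2*2**2) = 6327 - (193 - 176 + 2*4) = 6327 - (193 - 176 + 8) = 6327 - 1*25 = 6327 - 25 = 6302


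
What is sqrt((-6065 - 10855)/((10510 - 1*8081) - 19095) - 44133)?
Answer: I*sqrt(3064475991057)/8333 ≈ 210.08*I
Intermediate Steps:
sqrt((-6065 - 10855)/((10510 - 1*8081) - 19095) - 44133) = sqrt(-16920/((10510 - 8081) - 19095) - 44133) = sqrt(-16920/(2429 - 19095) - 44133) = sqrt(-16920/(-16666) - 44133) = sqrt(-16920*(-1/16666) - 44133) = sqrt(8460/8333 - 44133) = sqrt(-367751829/8333) = I*sqrt(3064475991057)/8333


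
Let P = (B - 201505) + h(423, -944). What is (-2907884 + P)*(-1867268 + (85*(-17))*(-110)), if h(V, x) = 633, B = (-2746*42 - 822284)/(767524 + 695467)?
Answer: 7769572031864702216/1462991 ≈ 5.3107e+12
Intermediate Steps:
B = -937616/1462991 (B = (-115332 - 822284)/1462991 = -937616*1/1462991 = -937616/1462991 ≈ -0.64089)
P = -293874865768/1462991 (P = (-937616/1462991 - 201505) + 633 = -294800939071/1462991 + 633 = -293874865768/1462991 ≈ -2.0087e+5)
(-2907884 + P)*(-1867268 + (85*(-17))*(-110)) = (-2907884 - 293874865768/1462991)*(-1867268 + (85*(-17))*(-110)) = -4548082986812*(-1867268 - 1445*(-110))/1462991 = -4548082986812*(-1867268 + 158950)/1462991 = -4548082986812/1462991*(-1708318) = 7769572031864702216/1462991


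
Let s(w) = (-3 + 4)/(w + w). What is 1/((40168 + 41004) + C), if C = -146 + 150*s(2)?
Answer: 2/162127 ≈ 1.2336e-5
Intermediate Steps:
s(w) = 1/(2*w)
C = -217/2 (C = -146 + 150*((½)/2) = -146 + 150*((½)*(½)) = -146 + 150*(¼) = -146 + 75/2 = -217/2 ≈ -108.50)
1/((40168 + 41004) + C) = 1/((40168 + 41004) - 217/2) = 1/(81172 - 217/2) = 1/(162127/2) = 2/162127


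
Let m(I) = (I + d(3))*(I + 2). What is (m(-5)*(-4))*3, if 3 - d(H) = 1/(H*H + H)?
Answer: -75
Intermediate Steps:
d(H) = 3 - 1/(H + H²) (d(H) = 3 - 1/(H*H + H) = 3 - 1/(H² + H) = 3 - 1/(H + H²))
m(I) = (2 + I)*(35/12 + I) (m(I) = (I + (-1 + 3*3 + 3*3²)/(3*(1 + 3)))*(I + 2) = (I + (⅓)*(-1 + 9 + 3*9)/4)*(2 + I) = (I + (⅓)*(¼)*(-1 + 9 + 27))*(2 + I) = (I + (⅓)*(¼)*35)*(2 + I) = (I + 35/12)*(2 + I) = (35/12 + I)*(2 + I) = (2 + I)*(35/12 + I))
(m(-5)*(-4))*3 = ((35/6 + (-5)² + (59/12)*(-5))*(-4))*3 = ((35/6 + 25 - 295/12)*(-4))*3 = ((25/4)*(-4))*3 = -25*3 = -75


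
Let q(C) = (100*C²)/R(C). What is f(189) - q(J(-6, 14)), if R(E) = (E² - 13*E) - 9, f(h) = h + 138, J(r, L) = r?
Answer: 2049/7 ≈ 292.71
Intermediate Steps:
f(h) = 138 + h
R(E) = -9 + E² - 13*E
q(C) = 100*C²/(-9 + C² - 13*C) (q(C) = (100*C²)/(-9 + C² - 13*C) = 100*C²/(-9 + C² - 13*C))
f(189) - q(J(-6, 14)) = (138 + 189) - 100*(-6)²/(-9 + (-6)² - 13*(-6)) = 327 - 100*36/(-9 + 36 + 78) = 327 - 100*36/105 = 327 - 1*240/7 = 327 - 240/7 = 2049/7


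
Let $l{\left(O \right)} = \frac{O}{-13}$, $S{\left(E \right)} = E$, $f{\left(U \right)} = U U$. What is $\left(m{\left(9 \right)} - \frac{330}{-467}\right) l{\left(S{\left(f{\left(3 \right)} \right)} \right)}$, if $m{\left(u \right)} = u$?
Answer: $- \frac{40797}{6071} \approx -6.72$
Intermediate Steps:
$f{\left(U \right)} = U^{2}$
$l{\left(O \right)} = - \frac{O}{13}$ ($l{\left(O \right)} = O \left(- \frac{1}{13}\right) = - \frac{O}{13}$)
$\left(m{\left(9 \right)} - \frac{330}{-467}\right) l{\left(S{\left(f{\left(3 \right)} \right)} \right)} = \left(9 - \frac{330}{-467}\right) \left(- \frac{3^{2}}{13}\right) = \left(9 - - \frac{330}{467}\right) \left(\left(- \frac{1}{13}\right) 9\right) = \left(9 + \frac{330}{467}\right) \left(- \frac{9}{13}\right) = \frac{4533}{467} \left(- \frac{9}{13}\right) = - \frac{40797}{6071}$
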